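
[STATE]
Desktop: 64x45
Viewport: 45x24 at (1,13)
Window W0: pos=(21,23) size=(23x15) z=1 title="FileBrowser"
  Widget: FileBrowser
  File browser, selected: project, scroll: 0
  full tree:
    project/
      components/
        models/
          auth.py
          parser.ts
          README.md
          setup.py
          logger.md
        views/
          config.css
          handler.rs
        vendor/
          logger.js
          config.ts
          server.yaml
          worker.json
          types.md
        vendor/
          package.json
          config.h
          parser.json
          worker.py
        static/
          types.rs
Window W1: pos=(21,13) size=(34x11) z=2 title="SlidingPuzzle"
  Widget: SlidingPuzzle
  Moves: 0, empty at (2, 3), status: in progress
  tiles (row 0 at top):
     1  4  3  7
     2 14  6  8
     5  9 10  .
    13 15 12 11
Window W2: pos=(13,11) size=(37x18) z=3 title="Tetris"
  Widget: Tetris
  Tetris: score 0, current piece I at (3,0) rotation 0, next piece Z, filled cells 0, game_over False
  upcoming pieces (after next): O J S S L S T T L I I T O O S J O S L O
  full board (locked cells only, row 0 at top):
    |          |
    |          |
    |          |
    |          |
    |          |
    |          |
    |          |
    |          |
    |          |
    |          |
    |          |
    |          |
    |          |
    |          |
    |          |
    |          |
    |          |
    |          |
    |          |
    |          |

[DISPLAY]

            ┠────────────────────────────────
            ┃          │Next:                
            ┃          │▓▓                   
            ┃          │ ▓▓                  
            ┃          │                     
            ┃          │                     
            ┃          │                     
            ┃          │Score:               
            ┃          │0                    
            ┃          │                     
            ┃          │                     
            ┃          │                     
            ┃          │                     
            ┃          │                     
            ┃          │                     
            ┗━━━━━━━━━━━━━━━━━━━━━━━━━━━━━━━━
                    ┃                     ┃  
                    ┃                     ┃  
                    ┃                     ┃  
                    ┃                     ┃  
                    ┃                     ┃  
                    ┃                     ┃  
                    ┃                     ┃  
                    ┃                     ┃  


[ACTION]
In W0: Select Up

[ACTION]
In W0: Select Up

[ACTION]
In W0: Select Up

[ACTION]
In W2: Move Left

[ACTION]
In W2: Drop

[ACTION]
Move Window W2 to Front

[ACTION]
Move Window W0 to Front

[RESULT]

            ┠────────────────────────────────
            ┃          │Next:                
            ┃          │▓▓                   
            ┃          │ ▓▓                  
            ┃          │                     
            ┃          │                     
            ┃          │                     
            ┃          │Score:               
            ┃          │0                    
            ┃          │                     
            ┃       ┏━━━━━━━━━━━━━━━━━━━━━┓  
            ┃       ┃ FileBrowser         ┃  
            ┃       ┠─────────────────────┨  
            ┃       ┃> [-] project/       ┃  
            ┃       ┃    [+] components/  ┃  
            ┗━━━━━━━┃                     ┃━━
                    ┃                     ┃  
                    ┃                     ┃  
                    ┃                     ┃  
                    ┃                     ┃  
                    ┃                     ┃  
                    ┃                     ┃  
                    ┃                     ┃  
                    ┃                     ┃  


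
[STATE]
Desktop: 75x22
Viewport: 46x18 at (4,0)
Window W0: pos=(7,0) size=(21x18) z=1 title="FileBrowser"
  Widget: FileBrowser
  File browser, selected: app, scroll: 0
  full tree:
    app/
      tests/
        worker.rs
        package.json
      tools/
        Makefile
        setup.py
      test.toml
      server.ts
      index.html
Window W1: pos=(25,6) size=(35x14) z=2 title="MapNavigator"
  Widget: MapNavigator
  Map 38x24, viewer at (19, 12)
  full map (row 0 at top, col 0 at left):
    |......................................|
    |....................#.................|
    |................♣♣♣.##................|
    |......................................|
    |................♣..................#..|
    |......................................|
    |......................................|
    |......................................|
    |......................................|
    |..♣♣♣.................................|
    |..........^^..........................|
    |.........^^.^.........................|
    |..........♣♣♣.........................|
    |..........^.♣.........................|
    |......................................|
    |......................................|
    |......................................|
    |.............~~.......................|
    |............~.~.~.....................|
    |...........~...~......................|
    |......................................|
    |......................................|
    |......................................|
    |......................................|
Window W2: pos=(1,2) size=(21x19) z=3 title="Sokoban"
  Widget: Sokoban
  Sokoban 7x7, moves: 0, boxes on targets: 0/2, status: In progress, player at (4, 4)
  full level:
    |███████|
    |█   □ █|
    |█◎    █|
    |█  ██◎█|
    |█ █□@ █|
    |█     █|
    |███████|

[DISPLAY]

   ┏━━━━━━━━━━━━━━━━━━━┓                      
   ┃ FileBrowser       ┃                      
━━━━━━━━━━━━━━━━━┓─────┨                      
okoban           ┃     ┃                      
─────────────────┨     ┃                      
█████            ┃     ┃                      
  □ █            ┃   ┏━━━━━━━━━━━━━━━━━━━━━━━━
    █            ┃   ┃ MapNavigator           
 ██◎█            ┃   ┠────────────────────────
█□@ █            ┃   ┃........................
    █            ┃   ┃........................
█████            ┃   ┃♣♣......................
ves: 0  0/2      ┃   ┃.......^^...............
                 ┃   ┃......^^.^..............
                 ┃   ┃.......♣♣♣......@.......
                 ┃   ┃.......^.♣..............
                 ┃   ┃........................
                 ┃━━━┃........................


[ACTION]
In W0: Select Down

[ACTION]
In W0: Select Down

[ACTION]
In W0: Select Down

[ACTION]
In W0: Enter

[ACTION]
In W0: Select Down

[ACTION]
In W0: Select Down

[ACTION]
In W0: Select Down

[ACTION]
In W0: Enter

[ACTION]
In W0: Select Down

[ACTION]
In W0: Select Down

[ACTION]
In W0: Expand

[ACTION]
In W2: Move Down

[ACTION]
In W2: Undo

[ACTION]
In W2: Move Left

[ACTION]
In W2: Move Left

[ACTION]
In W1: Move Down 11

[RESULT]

   ┏━━━━━━━━━━━━━━━━━━━┓                      
   ┃ FileBrowser       ┃                      
━━━━━━━━━━━━━━━━━┓─────┨                      
okoban           ┃     ┃                      
─────────────────┨     ┃                      
█████            ┃     ┃                      
  □ █            ┃   ┏━━━━━━━━━━━━━━━━━━━━━━━━
    █            ┃   ┃ MapNavigator           
 ██◎█            ┃   ┠────────────────────────
█□@ █            ┃   ┃.........~.~.~..........
    █            ┃   ┃........~...~...........
█████            ┃   ┃........................
ves: 0  0/2      ┃   ┃........................
                 ┃   ┃........................
                 ┃   ┃................@.......
                 ┃   ┃                        
                 ┃   ┃                        
                 ┃━━━┃                        


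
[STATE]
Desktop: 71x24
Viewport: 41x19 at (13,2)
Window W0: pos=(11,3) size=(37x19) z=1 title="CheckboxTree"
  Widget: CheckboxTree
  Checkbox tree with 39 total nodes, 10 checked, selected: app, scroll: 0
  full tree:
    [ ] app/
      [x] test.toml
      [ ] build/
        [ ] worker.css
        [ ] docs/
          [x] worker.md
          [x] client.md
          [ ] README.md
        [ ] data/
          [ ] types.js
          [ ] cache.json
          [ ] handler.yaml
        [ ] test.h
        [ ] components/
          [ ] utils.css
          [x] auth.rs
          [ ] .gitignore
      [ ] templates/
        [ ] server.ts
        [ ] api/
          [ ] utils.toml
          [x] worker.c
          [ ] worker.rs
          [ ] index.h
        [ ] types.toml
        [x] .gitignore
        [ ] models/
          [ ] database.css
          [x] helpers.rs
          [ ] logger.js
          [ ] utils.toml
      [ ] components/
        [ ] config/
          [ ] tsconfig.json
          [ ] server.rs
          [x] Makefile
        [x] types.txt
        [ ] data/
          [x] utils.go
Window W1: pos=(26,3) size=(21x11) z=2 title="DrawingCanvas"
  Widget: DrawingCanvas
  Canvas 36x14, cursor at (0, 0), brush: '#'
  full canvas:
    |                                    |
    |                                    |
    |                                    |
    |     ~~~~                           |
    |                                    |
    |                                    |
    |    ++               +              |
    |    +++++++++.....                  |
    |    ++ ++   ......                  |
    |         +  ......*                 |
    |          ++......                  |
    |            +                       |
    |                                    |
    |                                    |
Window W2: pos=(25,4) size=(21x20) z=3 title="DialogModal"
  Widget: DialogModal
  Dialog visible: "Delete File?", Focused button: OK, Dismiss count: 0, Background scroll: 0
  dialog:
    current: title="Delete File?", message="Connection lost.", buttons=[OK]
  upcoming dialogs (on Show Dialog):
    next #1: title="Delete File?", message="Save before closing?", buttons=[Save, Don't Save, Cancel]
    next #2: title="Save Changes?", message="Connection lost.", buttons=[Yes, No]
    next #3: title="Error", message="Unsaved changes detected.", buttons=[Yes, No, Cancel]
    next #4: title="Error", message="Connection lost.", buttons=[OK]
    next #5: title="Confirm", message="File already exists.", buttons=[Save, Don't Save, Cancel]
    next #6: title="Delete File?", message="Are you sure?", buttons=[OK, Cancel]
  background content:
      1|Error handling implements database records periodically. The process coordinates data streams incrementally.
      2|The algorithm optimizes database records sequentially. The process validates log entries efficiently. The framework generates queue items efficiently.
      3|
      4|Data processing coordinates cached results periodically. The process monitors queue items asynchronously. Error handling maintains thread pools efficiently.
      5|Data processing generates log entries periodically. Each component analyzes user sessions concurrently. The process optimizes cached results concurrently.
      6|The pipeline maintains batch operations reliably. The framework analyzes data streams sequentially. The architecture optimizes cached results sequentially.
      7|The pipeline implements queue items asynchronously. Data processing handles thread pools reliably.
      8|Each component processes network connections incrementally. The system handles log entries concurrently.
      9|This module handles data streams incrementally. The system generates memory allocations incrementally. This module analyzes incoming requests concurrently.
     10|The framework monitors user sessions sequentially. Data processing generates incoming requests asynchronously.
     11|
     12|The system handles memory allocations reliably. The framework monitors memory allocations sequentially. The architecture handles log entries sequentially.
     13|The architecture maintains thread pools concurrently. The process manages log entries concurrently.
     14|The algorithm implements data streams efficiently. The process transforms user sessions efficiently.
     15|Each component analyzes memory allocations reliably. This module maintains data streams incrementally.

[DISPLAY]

                                         
━━━━━━━━━━━━━┏━━━━━━━━━━━━━━━━━━━┓┓      
CheckboxTree┏━━━━━━━━━━━━━━━━━━━┓┃┃      
────────────┃ DialogModal       ┃┨┨      
[-] app/    ┠───────────────────┨┃┃      
  [x] test.t┃Error handling impl┃┃┃      
  [-] build/┃The algorithm optim┃┃┃      
    [ ] work┃                   ┃┃┃      
    [-] docs┃Data processing coo┃┃┃      
      [x] wo┃Data processing gen┃┃┃      
      [x] cl┃Th┌─────────────┐ta┃┃┃      
      [ ] RE┃Th│ Delete File?│em┃┛┃      
    [ ] data┃Ea│Connection lo│oc┃ ┃      
      [ ] ty┃Th│     [OK]    │es┃ ┃      
      [ ] ca┃Th└─────────────┘it┃ ┃      
      [ ] ha┃                   ┃ ┃      
    [ ] test┃The system handles ┃ ┃      
    [-] comp┃The architecture ma┃ ┃      
      [ ] ut┃The algorithm imple┃ ┃      


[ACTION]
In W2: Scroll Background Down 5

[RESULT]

                                         
━━━━━━━━━━━━━┏━━━━━━━━━━━━━━━━━━━┓┓      
CheckboxTree┏━━━━━━━━━━━━━━━━━━━┓┃┃      
────────────┃ DialogModal       ┃┨┨      
[-] app/    ┠───────────────────┨┃┃      
  [x] test.t┃The pipeline mainta┃┃┃      
  [-] build/┃The pipeline implem┃┃┃      
    [ ] work┃Each component proc┃┃┃      
    [-] docs┃This module handles┃┃┃      
      [x] wo┃The framework monit┃┃┃      
      [x] cl┃  ┌─────────────┐  ┃┃┃      
      [ ] RE┃Th│ Delete File?│s ┃┛┃      
    [ ] data┃Th│Connection lo│ma┃ ┃      
      [ ] ty┃Th│     [OK]    │le┃ ┃      
      [ ] ca┃Ea└─────────────┘al┃ ┃      
      [ ] ha┃                   ┃ ┃      
    [ ] test┃                   ┃ ┃      
    [-] comp┃                   ┃ ┃      
      [ ] ut┃                   ┃ ┃      


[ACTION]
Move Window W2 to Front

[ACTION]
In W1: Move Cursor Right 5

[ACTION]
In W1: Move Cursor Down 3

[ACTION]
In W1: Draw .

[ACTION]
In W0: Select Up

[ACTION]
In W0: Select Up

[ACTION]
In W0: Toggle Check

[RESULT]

                                         
━━━━━━━━━━━━━┏━━━━━━━━━━━━━━━━━━━┓┓      
CheckboxTree┏━━━━━━━━━━━━━━━━━━━┓┃┃      
────────────┃ DialogModal       ┃┨┨      
[x] app/    ┠───────────────────┨┃┃      
  [x] test.t┃The pipeline mainta┃┃┃      
  [x] build/┃The pipeline implem┃┃┃      
    [x] work┃Each component proc┃┃┃      
    [x] docs┃This module handles┃┃┃      
      [x] wo┃The framework monit┃┃┃      
      [x] cl┃  ┌─────────────┐  ┃┃┃      
      [x] RE┃Th│ Delete File?│s ┃┛┃      
    [x] data┃Th│Connection lo│ma┃ ┃      
      [x] ty┃Th│     [OK]    │le┃ ┃      
      [x] ca┃Ea└─────────────┘al┃ ┃      
      [x] ha┃                   ┃ ┃      
    [x] test┃                   ┃ ┃      
    [x] comp┃                   ┃ ┃      
      [x] ut┃                   ┃ ┃      


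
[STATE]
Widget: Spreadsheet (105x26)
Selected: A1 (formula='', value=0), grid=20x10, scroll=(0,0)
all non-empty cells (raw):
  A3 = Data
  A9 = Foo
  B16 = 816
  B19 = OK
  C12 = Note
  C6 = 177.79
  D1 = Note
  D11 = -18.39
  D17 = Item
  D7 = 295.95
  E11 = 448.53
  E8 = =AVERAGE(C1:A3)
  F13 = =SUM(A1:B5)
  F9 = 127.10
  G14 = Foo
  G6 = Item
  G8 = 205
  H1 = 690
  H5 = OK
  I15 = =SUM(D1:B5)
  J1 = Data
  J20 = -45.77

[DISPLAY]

A1:                                                                                                      
       A       B       C       D       E       F       G       H       I       J                         
---------------------------------------------------------------------------------------------------------
  1      [0]       0       0Note           0       0       0     690       0Data                         
  2        0       0       0       0       0       0       0       0       0       0                     
  3 Data           0       0       0       0       0       0       0       0       0                     
  4        0       0       0       0       0       0       0       0       0       0                     
  5        0       0       0       0       0       0       0OK             0       0                     
  6        0       0  177.79       0       0       0Item           0       0       0                     
  7        0       0       0  295.95       0       0       0       0       0       0                     
  8        0       0       0       0       0       0     205       0       0       0                     
  9 Foo            0       0       0       0  127.10       0       0       0       0                     
 10        0       0       0       0       0       0       0       0       0       0                     
 11        0       0       0  -18.39  448.53       0       0       0       0       0                     
 12        0       0Note           0       0       0       0       0       0       0                     
 13        0       0       0       0       0       0       0       0       0       0                     
 14        0       0       0       0       0       0Foo            0       0       0                     
 15        0       0       0       0       0       0       0       0       0       0                     
 16        0     816       0       0       0       0       0       0       0       0                     
 17        0       0       0Item           0       0       0       0       0       0                     
 18        0       0       0       0       0       0       0       0       0       0                     
 19        0OK             0       0       0       0       0       0       0       0                     
 20        0       0       0       0       0       0       0       0       0  -45.77                     
                                                                                                         
                                                                                                         
                                                                                                         


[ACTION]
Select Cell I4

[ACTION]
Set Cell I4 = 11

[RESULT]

I4: 11                                                                                                   
       A       B       C       D       E       F       G       H       I       J                         
---------------------------------------------------------------------------------------------------------
  1        0       0       0Note           0       0       0     690       0Data                         
  2        0       0       0       0       0       0       0       0       0       0                     
  3 Data           0       0       0       0       0       0       0       0       0                     
  4        0       0       0       0       0       0       0       0    [11]       0                     
  5        0       0       0       0       0       0       0OK             0       0                     
  6        0       0  177.79       0       0       0Item           0       0       0                     
  7        0       0       0  295.95       0       0       0       0       0       0                     
  8        0       0       0       0       0       0     205       0       0       0                     
  9 Foo            0       0       0       0  127.10       0       0       0       0                     
 10        0       0       0       0       0       0       0       0       0       0                     
 11        0       0       0  -18.39  448.53       0       0       0       0       0                     
 12        0       0Note           0       0       0       0       0       0       0                     
 13        0       0       0       0       0       0       0       0       0       0                     
 14        0       0       0       0       0       0Foo            0       0       0                     
 15        0       0       0       0       0       0       0       0       0       0                     
 16        0     816       0       0       0       0       0       0       0       0                     
 17        0       0       0Item           0       0       0       0       0       0                     
 18        0       0       0       0       0       0       0       0       0       0                     
 19        0OK             0       0       0       0       0       0       0       0                     
 20        0       0       0       0       0       0       0       0       0  -45.77                     
                                                                                                         
                                                                                                         
                                                                                                         


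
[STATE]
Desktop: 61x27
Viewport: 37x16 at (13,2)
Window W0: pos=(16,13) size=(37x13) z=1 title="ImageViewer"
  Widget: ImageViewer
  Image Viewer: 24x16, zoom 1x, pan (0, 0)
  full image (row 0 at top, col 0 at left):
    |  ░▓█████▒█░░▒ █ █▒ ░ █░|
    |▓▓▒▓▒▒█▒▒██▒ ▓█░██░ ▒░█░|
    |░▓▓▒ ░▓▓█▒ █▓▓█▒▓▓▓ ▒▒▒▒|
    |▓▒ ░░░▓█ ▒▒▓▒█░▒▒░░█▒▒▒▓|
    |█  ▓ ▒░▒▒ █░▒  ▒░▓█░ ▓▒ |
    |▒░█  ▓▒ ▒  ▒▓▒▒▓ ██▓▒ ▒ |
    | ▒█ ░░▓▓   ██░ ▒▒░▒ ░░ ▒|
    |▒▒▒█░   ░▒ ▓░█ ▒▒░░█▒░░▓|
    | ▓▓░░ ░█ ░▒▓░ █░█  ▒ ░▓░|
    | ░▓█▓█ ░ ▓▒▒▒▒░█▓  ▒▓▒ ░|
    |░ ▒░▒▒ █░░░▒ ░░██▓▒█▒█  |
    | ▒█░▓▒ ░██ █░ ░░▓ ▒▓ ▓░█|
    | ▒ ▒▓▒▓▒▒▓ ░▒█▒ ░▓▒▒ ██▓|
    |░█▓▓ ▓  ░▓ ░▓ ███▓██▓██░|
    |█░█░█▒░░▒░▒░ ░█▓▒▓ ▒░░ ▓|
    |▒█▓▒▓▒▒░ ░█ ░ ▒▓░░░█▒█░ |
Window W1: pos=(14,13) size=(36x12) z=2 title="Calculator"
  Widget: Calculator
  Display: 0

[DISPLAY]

                                     
                                     
                                     
                                     
                                     
                                     
                                     
                                     
                                     
                                     
                                     
 ┏━━━━━━━━━━━━━━━━━━━━━━━━━━━━━━━━━━┓
 ┃ Calculator                       ┃
 ┠──────────────────────────────────┨
 ┃                                 0┃
 ┃┌───┬───┬───┬───┐                 ┃


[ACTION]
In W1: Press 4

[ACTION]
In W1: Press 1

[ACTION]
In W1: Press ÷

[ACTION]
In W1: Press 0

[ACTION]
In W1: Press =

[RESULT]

                                     
                                     
                                     
                                     
                                     
                                     
                                     
                                     
                                     
                                     
                                     
 ┏━━━━━━━━━━━━━━━━━━━━━━━━━━━━━━━━━━┓
 ┃ Calculator                       ┃
 ┠──────────────────────────────────┨
 ┃                             Error┃
 ┃┌───┬───┬───┬───┐                 ┃


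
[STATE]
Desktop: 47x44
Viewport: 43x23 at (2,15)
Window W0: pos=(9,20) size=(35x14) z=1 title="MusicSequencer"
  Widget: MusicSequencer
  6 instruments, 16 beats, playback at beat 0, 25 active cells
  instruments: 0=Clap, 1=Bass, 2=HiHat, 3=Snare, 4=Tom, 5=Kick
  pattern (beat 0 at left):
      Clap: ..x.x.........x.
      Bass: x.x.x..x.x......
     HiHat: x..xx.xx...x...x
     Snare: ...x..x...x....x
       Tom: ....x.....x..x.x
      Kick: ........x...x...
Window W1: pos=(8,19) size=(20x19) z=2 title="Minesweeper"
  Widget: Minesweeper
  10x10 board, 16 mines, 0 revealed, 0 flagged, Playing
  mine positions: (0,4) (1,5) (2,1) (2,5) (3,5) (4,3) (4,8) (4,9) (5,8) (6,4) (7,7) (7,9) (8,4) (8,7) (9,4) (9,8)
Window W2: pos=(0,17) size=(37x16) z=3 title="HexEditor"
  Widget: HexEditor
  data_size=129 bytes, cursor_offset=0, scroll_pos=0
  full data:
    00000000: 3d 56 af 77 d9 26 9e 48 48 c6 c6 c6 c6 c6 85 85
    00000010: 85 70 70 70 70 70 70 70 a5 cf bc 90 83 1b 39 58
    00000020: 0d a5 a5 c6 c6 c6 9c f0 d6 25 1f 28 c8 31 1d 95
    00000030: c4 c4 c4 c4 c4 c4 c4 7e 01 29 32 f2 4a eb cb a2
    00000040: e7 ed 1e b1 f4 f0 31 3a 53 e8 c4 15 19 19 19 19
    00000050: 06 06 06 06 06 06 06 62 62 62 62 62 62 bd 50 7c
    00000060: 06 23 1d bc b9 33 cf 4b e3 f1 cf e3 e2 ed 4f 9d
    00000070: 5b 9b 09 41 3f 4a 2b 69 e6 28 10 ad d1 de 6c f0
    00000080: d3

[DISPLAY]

                                           
                                           
━━━━━━━━━━━━━━━━━━━━━━━━━━━━━━━━━━┓        
HexEditor                         ┃        
──────────────────────────────────┨        
0000000  3D 56 af 77 d9 26 9e 48  ┃━━━━━━┓ 
0000010  85 70 70 70 70 70 70 70  ┃      ┃ 
0000020  0d a5 a5 c6 c6 c6 9c f0  ┃──────┨ 
0000030  c4 c4 c4 c4 c4 c4 c4 7e  ┃      ┃ 
0000040  e7 ed 1e b1 f4 f0 31 3a  ┃      ┃ 
0000050  06 06 06 06 06 06 06 62  ┃      ┃ 
0000060  06 23 1d bc b9 33 cf 4b  ┃      ┃ 
0000070  5b 9b 09 41 3f 4a 2b 69  ┃      ┃ 
0000080  d3                       ┃      ┃ 
                                  ┃      ┃ 
                                  ┃      ┃ 
                                  ┃      ┃ 
━━━━━━━━━━━━━━━━━━━━━━━━━━━━━━━━━━┛      ┃ 
      ┃                  ┃━━━━━━━━━━━━━━━┛ 
      ┃                  ┃                 
      ┃                  ┃                 
      ┃                  ┃                 
      ┗━━━━━━━━━━━━━━━━━━┛                 


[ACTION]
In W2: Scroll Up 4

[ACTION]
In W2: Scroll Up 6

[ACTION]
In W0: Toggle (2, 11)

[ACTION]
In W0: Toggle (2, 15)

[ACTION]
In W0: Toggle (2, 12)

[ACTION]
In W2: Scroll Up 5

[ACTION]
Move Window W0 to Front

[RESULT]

                                           
                                           
━━━━━━━━━━━━━━━━━━━━━━━━━━━━━━━━━━┓        
HexEditor                         ┃        
──────────────────────────────────┨        
0000000┏━━━━━━━━━━━━━━━━━━━━━━━━━━━━━━━━━┓ 
0000010┃ MusicSequencer                  ┃ 
0000020┠─────────────────────────────────┨ 
0000030┃      ▼123456789012345           ┃ 
0000040┃  Clap··█·█·········█·           ┃ 
0000050┃  Bass█·█·█··█·█······           ┃ 
0000060┃ HiHat█··██·██····█···           ┃ 
0000070┃ Snare···█··█···█····█           ┃ 
0000080┃   Tom····█·····█··█·█           ┃ 
       ┃  Kick········█···█···           ┃ 
       ┃                                 ┃ 
       ┃                                 ┃ 
━━━━━━━┃                                 ┃ 
      ┃┗━━━━━━━━━━━━━━━━━━━━━━━━━━━━━━━━━┛ 
      ┃                  ┃                 
      ┃                  ┃                 
      ┃                  ┃                 
      ┗━━━━━━━━━━━━━━━━━━┛                 


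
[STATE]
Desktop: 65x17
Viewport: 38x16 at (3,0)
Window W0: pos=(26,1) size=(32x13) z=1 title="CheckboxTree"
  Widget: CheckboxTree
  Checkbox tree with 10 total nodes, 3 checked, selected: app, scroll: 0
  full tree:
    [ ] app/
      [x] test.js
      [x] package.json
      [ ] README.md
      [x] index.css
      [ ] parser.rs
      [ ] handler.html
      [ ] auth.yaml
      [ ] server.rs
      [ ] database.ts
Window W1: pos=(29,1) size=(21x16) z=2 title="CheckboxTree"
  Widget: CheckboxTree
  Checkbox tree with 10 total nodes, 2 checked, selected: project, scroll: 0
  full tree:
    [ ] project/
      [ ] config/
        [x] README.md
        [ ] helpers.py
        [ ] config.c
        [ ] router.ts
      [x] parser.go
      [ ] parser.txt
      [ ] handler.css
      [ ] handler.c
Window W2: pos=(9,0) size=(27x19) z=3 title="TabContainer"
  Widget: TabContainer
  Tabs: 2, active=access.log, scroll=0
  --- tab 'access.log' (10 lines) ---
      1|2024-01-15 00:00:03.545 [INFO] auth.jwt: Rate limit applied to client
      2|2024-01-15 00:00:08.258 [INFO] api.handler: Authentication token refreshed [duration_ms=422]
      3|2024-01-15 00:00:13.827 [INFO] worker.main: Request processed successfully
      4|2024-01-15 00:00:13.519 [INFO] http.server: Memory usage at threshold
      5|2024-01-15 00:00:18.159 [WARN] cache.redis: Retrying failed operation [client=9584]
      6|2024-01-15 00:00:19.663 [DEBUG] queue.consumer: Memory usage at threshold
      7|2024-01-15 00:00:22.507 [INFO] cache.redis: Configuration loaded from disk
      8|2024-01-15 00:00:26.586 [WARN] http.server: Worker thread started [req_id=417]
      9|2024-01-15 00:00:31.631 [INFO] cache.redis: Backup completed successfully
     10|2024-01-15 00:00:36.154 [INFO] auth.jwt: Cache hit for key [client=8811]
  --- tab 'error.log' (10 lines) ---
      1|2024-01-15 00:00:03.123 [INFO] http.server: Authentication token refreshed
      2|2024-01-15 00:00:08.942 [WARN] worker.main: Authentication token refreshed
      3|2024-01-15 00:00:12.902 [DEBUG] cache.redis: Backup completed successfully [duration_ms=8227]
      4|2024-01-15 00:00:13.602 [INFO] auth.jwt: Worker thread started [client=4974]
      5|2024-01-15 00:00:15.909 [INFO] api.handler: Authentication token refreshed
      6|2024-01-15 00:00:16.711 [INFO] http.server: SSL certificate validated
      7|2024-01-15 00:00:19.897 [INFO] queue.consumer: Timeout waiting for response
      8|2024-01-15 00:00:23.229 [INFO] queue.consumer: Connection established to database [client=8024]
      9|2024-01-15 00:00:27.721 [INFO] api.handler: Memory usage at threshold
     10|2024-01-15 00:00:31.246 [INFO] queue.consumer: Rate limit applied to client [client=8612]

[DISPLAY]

      ┏━━━━━━━━━━━━━━━━━━━━━━━━━┓     
      ┃ TabContainer            ┃━━━━━
      ┠─────────────────────────┨boxTr
      ┃[access.log]│ error.log  ┃─────
      ┃─────────────────────────┃rojec
      ┃2024-01-15 00:00:03.545 [┃ conf
      ┃2024-01-15 00:00:08.258 [┃x] RE
      ┃2024-01-15 00:00:13.827 [┃ ] he
      ┃2024-01-15 00:00:13.519 [┃ ] co
      ┃2024-01-15 00:00:18.159 [┃ ] ro
      ┃2024-01-15 00:00:19.663 [┃ pars
      ┃2024-01-15 00:00:22.507 [┃ pars
      ┃2024-01-15 00:00:26.586 [┃ hand
      ┃2024-01-15 00:00:31.631 [┃ hand
      ┃2024-01-15 00:00:36.154 [┃     
      ┃                         ┃     


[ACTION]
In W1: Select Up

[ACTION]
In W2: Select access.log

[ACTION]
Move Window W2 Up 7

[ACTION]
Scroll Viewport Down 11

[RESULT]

      ┃ TabContainer            ┃━━━━━
      ┠─────────────────────────┨boxTr
      ┃[access.log]│ error.log  ┃─────
      ┃─────────────────────────┃rojec
      ┃2024-01-15 00:00:03.545 [┃ conf
      ┃2024-01-15 00:00:08.258 [┃x] RE
      ┃2024-01-15 00:00:13.827 [┃ ] he
      ┃2024-01-15 00:00:13.519 [┃ ] co
      ┃2024-01-15 00:00:18.159 [┃ ] ro
      ┃2024-01-15 00:00:19.663 [┃ pars
      ┃2024-01-15 00:00:22.507 [┃ pars
      ┃2024-01-15 00:00:26.586 [┃ hand
      ┃2024-01-15 00:00:31.631 [┃ hand
      ┃2024-01-15 00:00:36.154 [┃     
      ┃                         ┃     
      ┃                         ┃━━━━━


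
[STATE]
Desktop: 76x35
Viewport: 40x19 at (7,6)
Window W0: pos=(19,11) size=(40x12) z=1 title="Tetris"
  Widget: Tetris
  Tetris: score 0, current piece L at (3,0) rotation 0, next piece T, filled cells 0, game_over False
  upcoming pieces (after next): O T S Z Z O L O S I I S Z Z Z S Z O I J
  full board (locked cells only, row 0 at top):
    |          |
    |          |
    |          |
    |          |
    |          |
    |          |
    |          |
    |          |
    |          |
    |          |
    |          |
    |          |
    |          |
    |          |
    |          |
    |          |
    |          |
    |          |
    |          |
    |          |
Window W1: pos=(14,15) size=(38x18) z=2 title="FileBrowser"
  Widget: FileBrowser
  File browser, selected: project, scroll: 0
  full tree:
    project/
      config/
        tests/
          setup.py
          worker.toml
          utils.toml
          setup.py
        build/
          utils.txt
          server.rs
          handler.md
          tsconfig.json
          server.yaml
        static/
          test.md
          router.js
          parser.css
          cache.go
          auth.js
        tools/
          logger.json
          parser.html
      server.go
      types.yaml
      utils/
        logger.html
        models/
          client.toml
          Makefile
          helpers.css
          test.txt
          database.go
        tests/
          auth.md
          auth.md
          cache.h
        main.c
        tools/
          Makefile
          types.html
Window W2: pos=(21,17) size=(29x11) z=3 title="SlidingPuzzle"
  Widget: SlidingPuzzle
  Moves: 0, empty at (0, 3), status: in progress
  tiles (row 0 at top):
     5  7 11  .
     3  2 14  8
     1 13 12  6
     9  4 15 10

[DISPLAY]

                                        
                                        
                                        
                                        
                                        
            ┏━━━━━━━━━━━━━━━━━━━━━━━━━━━
            ┃ Tetris                    
            ┠───────────────────────────
            ┃          │Next:           
       ┏━━━━━━━━━━━━━━━━━━━━━━━━━━━━━━━━
       ┃ FileBrowser                    
       ┠──────┏━━━━━━━━━━━━━━━━━━━━━━━━━
       ┃> [-] ┃ SlidingPuzzle           
       ┃    [+┠─────────────────────────
       ┃    se┃┌────┬────┬────┬────┐    
       ┃    ty┃│  5 │  7 │ 11 │    │    
       ┃    [+┃├────┼────┼────┼────┤    
       ┃      ┃│  3 │  2 │ 14 │  8 │    
       ┃      ┃├────┼────┼────┼────┤    


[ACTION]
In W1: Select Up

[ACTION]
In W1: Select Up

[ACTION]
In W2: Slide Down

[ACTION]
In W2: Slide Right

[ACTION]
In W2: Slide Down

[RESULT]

                                        
                                        
                                        
                                        
                                        
            ┏━━━━━━━━━━━━━━━━━━━━━━━━━━━
            ┃ Tetris                    
            ┠───────────────────────────
            ┃          │Next:           
       ┏━━━━━━━━━━━━━━━━━━━━━━━━━━━━━━━━
       ┃ FileBrowser                    
       ┠──────┏━━━━━━━━━━━━━━━━━━━━━━━━━
       ┃> [-] ┃ SlidingPuzzle           
       ┃    [+┠─────────────────────────
       ┃    se┃┌────┬────┬────┬────┐    
       ┃    ty┃│  5 │  7 │    │ 11 │    
       ┃    [+┃├────┼────┼────┼────┤    
       ┃      ┃│  3 │  2 │ 14 │  8 │    
       ┃      ┃├────┼────┼────┼────┤    


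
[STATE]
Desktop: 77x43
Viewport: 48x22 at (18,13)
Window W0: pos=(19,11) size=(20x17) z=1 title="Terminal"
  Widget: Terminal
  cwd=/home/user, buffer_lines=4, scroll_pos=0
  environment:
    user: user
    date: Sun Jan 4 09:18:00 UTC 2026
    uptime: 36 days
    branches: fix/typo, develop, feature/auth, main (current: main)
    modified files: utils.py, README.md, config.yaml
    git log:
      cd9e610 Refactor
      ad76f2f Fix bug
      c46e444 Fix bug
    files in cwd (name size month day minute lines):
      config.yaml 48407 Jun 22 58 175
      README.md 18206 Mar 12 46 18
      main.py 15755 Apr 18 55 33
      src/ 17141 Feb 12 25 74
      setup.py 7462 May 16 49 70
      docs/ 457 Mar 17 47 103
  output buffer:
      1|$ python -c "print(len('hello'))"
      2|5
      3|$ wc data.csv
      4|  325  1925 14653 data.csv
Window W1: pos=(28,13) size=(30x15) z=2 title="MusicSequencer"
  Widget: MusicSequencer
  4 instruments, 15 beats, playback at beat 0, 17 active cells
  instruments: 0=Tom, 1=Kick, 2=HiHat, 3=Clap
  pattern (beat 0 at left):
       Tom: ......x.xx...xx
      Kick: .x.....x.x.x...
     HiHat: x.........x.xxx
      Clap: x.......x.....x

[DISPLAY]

 ┠────────┏━━━━━━━━━━━━━━━━━━━━━━━━━━━━┓        
 ┃$ python┃ MusicSequencer             ┃        
 ┃5       ┠────────────────────────────┨        
 ┃$ wc dat┃      ▼12345678901234       ┃        
 ┃  325  1┃   Tom······█·██···██       ┃        
 ┃$ █     ┃  Kick·█·····█·█·█···       ┃        
 ┃        ┃ HiHat█·········█·███       ┃        
 ┃        ┃  Clap█·······█·····█       ┃        
 ┃        ┃                            ┃        
 ┃        ┃                            ┃        
 ┃        ┃                            ┃        
 ┃        ┃                            ┃        
 ┃        ┃                            ┃        
 ┃        ┃                            ┃        
 ┗━━━━━━━━┗━━━━━━━━━━━━━━━━━━━━━━━━━━━━┛        
                                                
                                                
                                                
                                                
                                                
                                                
                                                


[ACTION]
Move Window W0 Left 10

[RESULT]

──────────┏━━━━━━━━━━━━━━━━━━━━━━━━━━━━┓        
 -c "print┃ MusicSequencer             ┃        
          ┠────────────────────────────┨        
a.csv     ┃      ▼12345678901234       ┃        
925 14653 ┃   Tom······█·██···██       ┃        
          ┃  Kick·█·····█·█·█···       ┃        
          ┃ HiHat█·········█·███       ┃        
          ┃  Clap█·······█·····█       ┃        
          ┃                            ┃        
          ┃                            ┃        
          ┃                            ┃        
          ┃                            ┃        
          ┃                            ┃        
          ┃                            ┃        
━━━━━━━━━━┗━━━━━━━━━━━━━━━━━━━━━━━━━━━━┛        
                                                
                                                
                                                
                                                
                                                
                                                
                                                


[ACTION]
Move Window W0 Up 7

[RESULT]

          ┏━━━━━━━━━━━━━━━━━━━━━━━━━━━━┓        
          ┃ MusicSequencer             ┃        
          ┠────────────────────────────┨        
          ┃      ▼12345678901234       ┃        
          ┃   Tom······█·██···██       ┃        
          ┃  Kick·█·····█·█·█···       ┃        
          ┃ HiHat█·········█·███       ┃        
━━━━━━━━━━┃  Clap█·······█·····█       ┃        
          ┃                            ┃        
          ┃                            ┃        
          ┃                            ┃        
          ┃                            ┃        
          ┃                            ┃        
          ┃                            ┃        
          ┗━━━━━━━━━━━━━━━━━━━━━━━━━━━━┛        
                                                
                                                
                                                
                                                
                                                
                                                
                                                


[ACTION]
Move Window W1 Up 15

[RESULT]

          ┃                            ┃        
          ┗━━━━━━━━━━━━━━━━━━━━━━━━━━━━┛        
          ┃                                     
          ┃                                     
          ┃                                     
          ┃                                     
          ┃                                     
━━━━━━━━━━┛                                     
                                                
                                                
                                                
                                                
                                                
                                                
                                                
                                                
                                                
                                                
                                                
                                                
                                                
                                                


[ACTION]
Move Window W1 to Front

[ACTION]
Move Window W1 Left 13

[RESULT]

                          ┃                     
━━━━━━━━━━━━━━━━━━━━━━━━━━┛                     
          ┃                                     
          ┃                                     
          ┃                                     
          ┃                                     
          ┃                                     
━━━━━━━━━━┛                                     
                                                
                                                
                                                
                                                
                                                
                                                
                                                
                                                
                                                
                                                
                                                
                                                
                                                
                                                
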